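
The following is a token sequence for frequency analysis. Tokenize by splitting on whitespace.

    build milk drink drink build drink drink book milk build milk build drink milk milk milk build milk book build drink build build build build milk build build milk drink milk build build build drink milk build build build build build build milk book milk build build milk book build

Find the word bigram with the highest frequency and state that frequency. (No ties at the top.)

Bigram frequencies (highest first):
  build build: 12
  build milk: 7
  milk build: 7
  build drink: 4
  drink milk: 3
  milk book: 3
  … (7 more, each ≤ 2)

"build build", 12 times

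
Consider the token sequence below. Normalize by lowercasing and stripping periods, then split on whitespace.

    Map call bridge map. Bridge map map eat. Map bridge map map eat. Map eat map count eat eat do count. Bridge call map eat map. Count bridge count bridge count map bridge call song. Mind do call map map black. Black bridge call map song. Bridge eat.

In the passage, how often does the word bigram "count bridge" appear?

Scanning the 47 overlapping bigram windows for "count bridge":
  position 21–22: count bridge
  position 27–28: count bridge
  position 29–30: count bridge

3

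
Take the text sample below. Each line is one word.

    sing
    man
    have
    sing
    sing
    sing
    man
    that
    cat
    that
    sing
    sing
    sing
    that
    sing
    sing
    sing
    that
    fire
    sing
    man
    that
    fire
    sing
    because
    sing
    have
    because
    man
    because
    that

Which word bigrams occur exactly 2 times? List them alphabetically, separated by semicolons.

fire sing; man that; sing that; that fire; that sing

Bigram counts meeting the condition (exactly 2 times):
  fire sing: 2
  man that: 2
  sing that: 2
  that fire: 2
  that sing: 2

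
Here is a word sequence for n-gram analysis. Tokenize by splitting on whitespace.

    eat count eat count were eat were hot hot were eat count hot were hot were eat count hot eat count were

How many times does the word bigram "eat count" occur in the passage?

5

Scanning the 21 overlapping bigram windows for "eat count":
  position 1–2: eat count
  position 3–4: eat count
  position 11–12: eat count
  position 17–18: eat count
  position 20–21: eat count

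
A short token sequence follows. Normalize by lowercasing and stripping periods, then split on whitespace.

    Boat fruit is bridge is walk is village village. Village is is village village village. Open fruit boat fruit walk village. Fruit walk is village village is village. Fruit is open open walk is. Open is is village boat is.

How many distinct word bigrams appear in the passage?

40 tokens → 39 bigram windows in total.
Repeated bigrams (each contributes count−1 duplicates):
  is village: 5
  village village: 5
  walk is: 3
  boat fruit: 2
  fruit is: 2
  fruit walk: 2
  is is: 2
  is open: 2
  … (2 more repeated)
17 duplicate windows → 39 − 17 = 22 distinct.

22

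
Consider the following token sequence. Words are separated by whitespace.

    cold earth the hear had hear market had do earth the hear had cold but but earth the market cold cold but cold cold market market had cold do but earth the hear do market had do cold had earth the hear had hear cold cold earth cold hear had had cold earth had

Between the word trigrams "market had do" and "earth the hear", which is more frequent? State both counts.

"market had do": 2 occurrences
"earth the hear": 4 occurrences

"earth the hear" (4 vs 2)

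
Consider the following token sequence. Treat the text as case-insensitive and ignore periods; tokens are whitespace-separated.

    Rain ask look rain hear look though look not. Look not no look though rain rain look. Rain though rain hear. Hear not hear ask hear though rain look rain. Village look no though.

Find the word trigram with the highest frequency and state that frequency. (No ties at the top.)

"rain look rain", 2 times

Trigram frequencies (highest first):
  rain look rain: 2
  rain ask look: 1
  ask look rain: 1
  look rain hear: 1
  rain hear look: 1
  hear look though: 1
  … (25 more, each ≤ 1)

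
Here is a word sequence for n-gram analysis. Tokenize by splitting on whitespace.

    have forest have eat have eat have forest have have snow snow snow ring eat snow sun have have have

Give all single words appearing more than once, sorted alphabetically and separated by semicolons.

eat; forest; have; snow

Unigram counts meeting the condition (more than once):
  eat: 3
  forest: 2
  have: 9
  snow: 4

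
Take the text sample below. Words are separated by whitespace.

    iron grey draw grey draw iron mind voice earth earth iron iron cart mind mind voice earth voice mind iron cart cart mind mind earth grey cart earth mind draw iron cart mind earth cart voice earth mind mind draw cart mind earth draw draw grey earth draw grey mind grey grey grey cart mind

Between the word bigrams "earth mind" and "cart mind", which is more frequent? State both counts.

"cart mind" (5 vs 2)

"earth mind": 2 occurrences
"cart mind": 5 occurrences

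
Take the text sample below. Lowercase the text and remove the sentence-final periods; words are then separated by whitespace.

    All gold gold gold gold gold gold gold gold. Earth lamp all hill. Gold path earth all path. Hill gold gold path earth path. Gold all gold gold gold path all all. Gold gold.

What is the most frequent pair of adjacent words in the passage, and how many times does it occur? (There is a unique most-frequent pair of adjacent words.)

Bigram frequencies (highest first):
  gold gold: 11
  all gold: 3
  gold path: 3
  hill gold: 2
  path earth: 2
  gold earth: 1
  … (11 more, each ≤ 1)

"gold gold", 11 times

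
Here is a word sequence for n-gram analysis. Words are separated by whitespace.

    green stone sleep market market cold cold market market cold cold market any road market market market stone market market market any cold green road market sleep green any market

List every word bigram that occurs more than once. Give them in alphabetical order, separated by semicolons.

cold cold; cold market; market any; market cold; market market; road market

Bigram counts meeting the condition (more than once):
  cold cold: 2
  cold market: 2
  market any: 2
  market cold: 2
  market market: 6
  road market: 2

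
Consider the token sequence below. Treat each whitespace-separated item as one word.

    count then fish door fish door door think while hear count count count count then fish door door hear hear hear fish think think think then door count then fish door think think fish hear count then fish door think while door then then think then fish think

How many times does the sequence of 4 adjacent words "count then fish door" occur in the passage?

Scanning the 45 overlapping 4-gram windows for "count then fish door":
  position 1–4: count then fish door
  position 14–17: count then fish door
  position 28–31: count then fish door
  position 36–39: count then fish door

4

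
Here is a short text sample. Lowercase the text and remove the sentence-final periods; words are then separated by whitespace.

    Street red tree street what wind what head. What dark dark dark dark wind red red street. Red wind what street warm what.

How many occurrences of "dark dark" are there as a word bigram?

3

Scanning the 22 overlapping bigram windows for "dark dark":
  position 10–11: dark dark
  position 11–12: dark dark
  position 12–13: dark dark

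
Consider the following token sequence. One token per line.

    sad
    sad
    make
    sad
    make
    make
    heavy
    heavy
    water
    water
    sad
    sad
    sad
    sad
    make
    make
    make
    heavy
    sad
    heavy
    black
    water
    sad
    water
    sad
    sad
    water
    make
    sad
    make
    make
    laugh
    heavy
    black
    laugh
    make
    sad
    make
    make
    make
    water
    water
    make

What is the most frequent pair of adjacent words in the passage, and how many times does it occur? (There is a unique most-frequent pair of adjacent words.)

Bigram frequencies (highest first):
  make make: 6
  sad sad: 5
  sad make: 5
  make sad: 3
  water sad: 3
  make heavy: 2
  … (14 more, each ≤ 2)

"make make", 6 times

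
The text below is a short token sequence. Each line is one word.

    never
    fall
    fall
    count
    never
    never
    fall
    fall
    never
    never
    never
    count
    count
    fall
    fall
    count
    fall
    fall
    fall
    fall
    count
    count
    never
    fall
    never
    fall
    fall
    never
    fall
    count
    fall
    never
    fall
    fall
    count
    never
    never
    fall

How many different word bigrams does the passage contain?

9

38 tokens → 37 bigram windows in total.
Repeated bigrams (each contributes count−1 duplicates):
  fall fall: 8
  never fall: 7
  fall count: 5
  fall never: 4
  never never: 4
  count fall: 3
  count never: 3
  count count: 2
28 duplicate windows → 37 − 28 = 9 distinct.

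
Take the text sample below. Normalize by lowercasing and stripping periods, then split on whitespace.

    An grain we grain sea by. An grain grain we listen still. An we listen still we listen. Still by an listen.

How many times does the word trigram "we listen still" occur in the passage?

Scanning the 20 overlapping trigram windows for "we listen still":
  position 10–12: we listen still
  position 14–16: we listen still
  position 17–19: we listen still

3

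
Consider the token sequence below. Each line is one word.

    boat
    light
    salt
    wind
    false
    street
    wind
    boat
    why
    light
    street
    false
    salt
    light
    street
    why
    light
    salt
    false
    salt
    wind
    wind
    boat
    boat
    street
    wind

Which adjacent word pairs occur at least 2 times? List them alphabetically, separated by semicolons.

false salt; light salt; light street; salt wind; street wind; why light; wind boat

Bigram counts meeting the condition (at least 2 times):
  false salt: 2
  light salt: 2
  light street: 2
  salt wind: 2
  street wind: 2
  why light: 2
  wind boat: 2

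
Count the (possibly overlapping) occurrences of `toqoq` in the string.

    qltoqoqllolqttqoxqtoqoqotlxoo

Sliding a length-5 window over the 29 characters (25 positions):
  position 3–7: toqoq
  position 19–23: toqoq

2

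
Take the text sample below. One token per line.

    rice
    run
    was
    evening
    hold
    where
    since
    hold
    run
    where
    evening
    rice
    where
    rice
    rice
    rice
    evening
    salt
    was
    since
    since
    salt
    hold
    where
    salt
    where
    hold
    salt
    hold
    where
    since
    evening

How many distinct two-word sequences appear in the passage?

26

32 tokens → 31 bigram windows in total.
Repeated bigrams (each contributes count−1 duplicates):
  hold where: 3
  rice rice: 2
  salt hold: 2
  where since: 2
5 duplicate windows → 31 − 5 = 26 distinct.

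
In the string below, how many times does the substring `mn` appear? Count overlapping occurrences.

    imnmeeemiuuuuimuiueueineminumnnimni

Sliding a length-2 window over the 35 characters (34 positions):
  position 2–3: mn
  position 29–30: mn
  position 33–34: mn

3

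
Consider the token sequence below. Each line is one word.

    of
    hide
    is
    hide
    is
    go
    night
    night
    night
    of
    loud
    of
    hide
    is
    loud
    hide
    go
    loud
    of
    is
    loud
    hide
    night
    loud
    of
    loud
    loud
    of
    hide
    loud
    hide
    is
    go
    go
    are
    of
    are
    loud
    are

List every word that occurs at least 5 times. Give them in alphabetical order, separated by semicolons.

hide; is; loud; of

Unigram counts meeting the condition (at least 5 times):
  hide: 7
  is: 5
  loud: 9
  of: 7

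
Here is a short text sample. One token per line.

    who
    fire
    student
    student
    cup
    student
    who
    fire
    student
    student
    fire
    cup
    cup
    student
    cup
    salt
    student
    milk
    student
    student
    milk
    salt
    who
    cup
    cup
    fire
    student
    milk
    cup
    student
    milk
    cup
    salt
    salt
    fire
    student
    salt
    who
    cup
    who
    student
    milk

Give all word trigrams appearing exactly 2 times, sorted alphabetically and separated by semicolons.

Trigram counts meeting the condition (exactly 2 times):
  fire student student: 2
  salt who cup: 2
  student milk cup: 2
  who fire student: 2

fire student student; salt who cup; student milk cup; who fire student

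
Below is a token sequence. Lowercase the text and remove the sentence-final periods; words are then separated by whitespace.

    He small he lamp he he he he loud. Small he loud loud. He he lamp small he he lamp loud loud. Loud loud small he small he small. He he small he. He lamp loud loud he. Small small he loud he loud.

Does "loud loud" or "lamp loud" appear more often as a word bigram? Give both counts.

"loud loud": 5 occurrences
"lamp loud": 2 occurrences

"loud loud" (5 vs 2)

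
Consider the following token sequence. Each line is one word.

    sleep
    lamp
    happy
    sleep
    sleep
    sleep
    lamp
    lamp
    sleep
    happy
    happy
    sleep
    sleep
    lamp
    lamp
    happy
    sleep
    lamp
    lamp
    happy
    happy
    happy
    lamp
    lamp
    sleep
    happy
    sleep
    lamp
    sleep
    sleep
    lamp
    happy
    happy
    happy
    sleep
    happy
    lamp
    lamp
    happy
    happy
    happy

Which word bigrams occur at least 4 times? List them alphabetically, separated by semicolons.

Bigram counts meeting the condition (at least 4 times):
  happy happy: 7
  happy sleep: 5
  lamp happy: 5
  lamp lamp: 5
  sleep lamp: 6
  sleep sleep: 4

happy happy; happy sleep; lamp happy; lamp lamp; sleep lamp; sleep sleep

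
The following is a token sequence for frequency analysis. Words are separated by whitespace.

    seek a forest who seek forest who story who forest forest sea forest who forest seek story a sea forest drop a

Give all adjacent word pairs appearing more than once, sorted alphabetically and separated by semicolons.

Bigram counts meeting the condition (more than once):
  forest who: 3
  sea forest: 2
  who forest: 2

forest who; sea forest; who forest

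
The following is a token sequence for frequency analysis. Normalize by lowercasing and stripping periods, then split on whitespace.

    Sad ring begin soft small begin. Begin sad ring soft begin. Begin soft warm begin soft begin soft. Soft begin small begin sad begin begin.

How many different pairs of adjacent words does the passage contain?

25 tokens → 24 bigram windows in total.
Repeated bigrams (each contributes count−1 duplicates):
  begin soft: 4
  begin begin: 3
  soft begin: 3
  begin sad: 2
  sad ring: 2
  small begin: 2
10 duplicate windows → 24 − 10 = 14 distinct.

14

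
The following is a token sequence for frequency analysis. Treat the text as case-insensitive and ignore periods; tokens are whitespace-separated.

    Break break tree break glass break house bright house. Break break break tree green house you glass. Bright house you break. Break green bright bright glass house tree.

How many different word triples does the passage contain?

25

28 tokens → 26 trigram windows in total.
Repeated trigrams (each contributes count−1 duplicates):
  break break tree: 2
1 duplicate windows → 26 − 1 = 25 distinct.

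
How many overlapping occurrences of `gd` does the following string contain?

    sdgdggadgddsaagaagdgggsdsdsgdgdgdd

Sliding a length-2 window over the 34 characters (33 positions):
  position 3–4: gd
  position 9–10: gd
  position 18–19: gd
  position 28–29: gd
  position 30–31: gd
  position 32–33: gd

6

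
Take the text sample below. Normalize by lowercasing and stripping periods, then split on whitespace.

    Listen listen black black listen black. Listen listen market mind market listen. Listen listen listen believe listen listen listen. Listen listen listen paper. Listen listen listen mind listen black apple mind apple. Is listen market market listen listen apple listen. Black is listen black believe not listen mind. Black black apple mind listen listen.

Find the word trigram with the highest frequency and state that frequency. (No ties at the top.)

Trigram frequencies (highest first):
  listen listen listen: 7
  market listen listen: 2
  black apple mind: 2
  listen listen black: 1
  listen black black: 1
  black black listen: 1
  … (38 more, each ≤ 1)

"listen listen listen", 7 times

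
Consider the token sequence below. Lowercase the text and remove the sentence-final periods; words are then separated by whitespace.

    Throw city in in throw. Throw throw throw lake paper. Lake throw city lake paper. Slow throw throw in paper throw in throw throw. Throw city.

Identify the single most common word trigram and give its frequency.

"throw throw throw", 3 times

Trigram frequencies (highest first):
  throw throw throw: 3
  in throw throw: 2
  throw city in: 1
  city in in: 1
  in in throw: 1
  throw throw lake: 1
  … (15 more, each ≤ 1)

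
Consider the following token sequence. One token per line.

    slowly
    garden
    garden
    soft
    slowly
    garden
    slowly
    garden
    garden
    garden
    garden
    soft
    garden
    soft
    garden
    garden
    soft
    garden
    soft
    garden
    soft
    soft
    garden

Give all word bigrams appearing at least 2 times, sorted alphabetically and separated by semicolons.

Bigram counts meeting the condition (at least 2 times):
  garden garden: 5
  garden soft: 6
  slowly garden: 3
  soft garden: 5

garden garden; garden soft; slowly garden; soft garden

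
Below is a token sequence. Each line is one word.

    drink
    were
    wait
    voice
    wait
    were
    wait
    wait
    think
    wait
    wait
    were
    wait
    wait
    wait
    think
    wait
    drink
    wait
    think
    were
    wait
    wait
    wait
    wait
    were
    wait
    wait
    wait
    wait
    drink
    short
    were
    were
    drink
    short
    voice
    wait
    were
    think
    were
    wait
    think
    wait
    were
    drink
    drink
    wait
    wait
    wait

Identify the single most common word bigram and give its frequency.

"wait wait", 12 times

Bigram frequencies (highest first):
  wait wait: 12
  were wait: 6
  wait were: 5
  wait think: 4
  think wait: 3
  voice wait: 2
  … (12 more, each ≤ 2)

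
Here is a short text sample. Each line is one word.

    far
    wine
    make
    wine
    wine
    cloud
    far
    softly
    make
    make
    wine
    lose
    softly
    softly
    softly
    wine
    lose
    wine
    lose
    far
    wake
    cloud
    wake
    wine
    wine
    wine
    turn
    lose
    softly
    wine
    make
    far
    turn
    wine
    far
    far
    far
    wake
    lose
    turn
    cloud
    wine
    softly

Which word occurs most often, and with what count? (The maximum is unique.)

"wine", 12 times

Unigram frequencies (highest first):
  wine: 12
  far: 7
  softly: 6
  lose: 5
  make: 4
  cloud: 3
  … (2 more, each ≤ 3)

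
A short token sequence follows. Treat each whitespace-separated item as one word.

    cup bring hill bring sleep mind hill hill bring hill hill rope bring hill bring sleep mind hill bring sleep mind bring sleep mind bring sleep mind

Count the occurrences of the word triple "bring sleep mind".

5

Scanning the 25 overlapping trigram windows for "bring sleep mind":
  position 4–6: bring sleep mind
  position 15–17: bring sleep mind
  position 19–21: bring sleep mind
  position 22–24: bring sleep mind
  position 25–27: bring sleep mind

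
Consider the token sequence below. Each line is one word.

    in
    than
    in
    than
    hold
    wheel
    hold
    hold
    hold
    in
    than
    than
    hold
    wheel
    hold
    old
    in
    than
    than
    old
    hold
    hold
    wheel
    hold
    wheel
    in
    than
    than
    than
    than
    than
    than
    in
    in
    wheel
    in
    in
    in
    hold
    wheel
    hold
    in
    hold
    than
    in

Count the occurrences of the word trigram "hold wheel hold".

Scanning the 43 overlapping trigram windows for "hold wheel hold":
  position 5–7: hold wheel hold
  position 13–15: hold wheel hold
  position 22–24: hold wheel hold
  position 39–41: hold wheel hold

4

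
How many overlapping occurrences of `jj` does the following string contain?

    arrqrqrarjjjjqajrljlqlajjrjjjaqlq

6

Sliding a length-2 window over the 33 characters (32 positions):
  position 10–11: jj
  position 11–12: jj
  position 12–13: jj
  position 24–25: jj
  position 27–28: jj
  position 28–29: jj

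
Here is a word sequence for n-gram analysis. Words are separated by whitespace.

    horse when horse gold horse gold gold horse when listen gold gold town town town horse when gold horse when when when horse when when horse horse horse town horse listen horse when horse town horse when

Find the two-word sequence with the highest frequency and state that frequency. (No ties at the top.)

Bigram frequencies (highest first):
  horse when: 7
  when horse: 4
  gold horse: 3
  town horse: 3
  when when: 3
  horse gold: 2
  … (10 more, each ≤ 2)

"horse when", 7 times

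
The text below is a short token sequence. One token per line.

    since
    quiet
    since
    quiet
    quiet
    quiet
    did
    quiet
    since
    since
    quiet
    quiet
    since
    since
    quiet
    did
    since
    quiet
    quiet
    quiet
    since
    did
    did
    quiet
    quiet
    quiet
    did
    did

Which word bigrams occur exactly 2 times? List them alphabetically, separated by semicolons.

Bigram counts meeting the condition (exactly 2 times):
  did did: 2
  did quiet: 2
  since since: 2

did did; did quiet; since since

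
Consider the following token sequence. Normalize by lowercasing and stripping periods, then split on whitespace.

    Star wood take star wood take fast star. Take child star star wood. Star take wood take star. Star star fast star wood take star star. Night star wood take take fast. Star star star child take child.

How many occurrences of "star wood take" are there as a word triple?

4

Scanning the 36 overlapping trigram windows for "star wood take":
  position 1–3: star wood take
  position 4–6: star wood take
  position 22–24: star wood take
  position 28–30: star wood take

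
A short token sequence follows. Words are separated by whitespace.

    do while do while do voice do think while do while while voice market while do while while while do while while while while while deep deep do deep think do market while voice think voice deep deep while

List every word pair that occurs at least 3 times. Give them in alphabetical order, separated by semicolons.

Bigram counts meeting the condition (at least 3 times):
  do while: 5
  while do: 5
  while while: 7

do while; while do; while while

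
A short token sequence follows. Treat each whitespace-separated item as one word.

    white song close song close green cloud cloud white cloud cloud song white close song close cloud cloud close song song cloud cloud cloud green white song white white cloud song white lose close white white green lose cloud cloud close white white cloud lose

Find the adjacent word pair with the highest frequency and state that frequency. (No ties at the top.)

Bigram frequencies (highest first):
  cloud cloud: 6
  song close: 3
  close song: 3
  white cloud: 3
  song white: 3
  white white: 3
  … (19 more, each ≤ 2)

"cloud cloud", 6 times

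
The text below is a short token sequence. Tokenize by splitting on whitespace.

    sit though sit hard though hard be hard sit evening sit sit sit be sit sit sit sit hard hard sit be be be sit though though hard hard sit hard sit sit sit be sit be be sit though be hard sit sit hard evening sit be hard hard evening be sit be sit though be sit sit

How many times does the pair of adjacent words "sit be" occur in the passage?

Scanning the 58 overlapping bigram windows for "sit be":
  position 13–14: sit be
  position 21–22: sit be
  position 34–35: sit be
  position 36–37: sit be
  position 47–48: sit be
  position 53–54: sit be

6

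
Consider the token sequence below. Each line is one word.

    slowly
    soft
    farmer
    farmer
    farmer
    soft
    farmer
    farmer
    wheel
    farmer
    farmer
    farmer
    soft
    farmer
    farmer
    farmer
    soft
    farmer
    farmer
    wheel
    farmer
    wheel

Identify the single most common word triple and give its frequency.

Trigram frequencies (highest first):
  soft farmer farmer: 4
  farmer farmer farmer: 3
  farmer farmer soft: 3
  farmer soft farmer: 3
  farmer farmer wheel: 2
  farmer wheel farmer: 2
  … (3 more, each ≤ 1)

"soft farmer farmer", 4 times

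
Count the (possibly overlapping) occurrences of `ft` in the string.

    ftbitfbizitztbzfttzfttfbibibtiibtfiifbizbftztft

5

Sliding a length-2 window over the 47 characters (46 positions):
  position 1–2: ft
  position 16–17: ft
  position 20–21: ft
  position 42–43: ft
  position 46–47: ft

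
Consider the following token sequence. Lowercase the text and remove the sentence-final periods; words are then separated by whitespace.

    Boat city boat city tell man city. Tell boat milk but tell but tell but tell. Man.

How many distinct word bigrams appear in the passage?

17 tokens → 16 bigram windows in total.
Repeated bigrams (each contributes count−1 duplicates):
  but tell: 3
  boat city: 2
  city tell: 2
  tell but: 2
  tell man: 2
6 duplicate windows → 16 − 6 = 10 distinct.

10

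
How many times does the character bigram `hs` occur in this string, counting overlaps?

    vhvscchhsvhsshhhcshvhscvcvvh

Sliding a length-2 window over the 28 characters (27 positions):
  position 8–9: hs
  position 11–12: hs
  position 21–22: hs

3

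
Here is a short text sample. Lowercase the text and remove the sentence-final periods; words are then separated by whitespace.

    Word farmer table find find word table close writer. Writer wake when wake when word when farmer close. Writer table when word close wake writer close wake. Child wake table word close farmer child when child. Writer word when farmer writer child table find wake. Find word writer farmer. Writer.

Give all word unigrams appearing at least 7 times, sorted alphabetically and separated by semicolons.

Unigram counts meeting the condition (at least 7 times):
  word: 7
  writer: 8

word; writer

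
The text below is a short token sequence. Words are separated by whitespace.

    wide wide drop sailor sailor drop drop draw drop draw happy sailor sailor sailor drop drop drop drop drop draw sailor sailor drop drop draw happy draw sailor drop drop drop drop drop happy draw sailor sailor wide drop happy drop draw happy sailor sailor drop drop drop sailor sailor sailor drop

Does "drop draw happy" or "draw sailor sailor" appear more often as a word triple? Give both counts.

"drop draw happy": 3 occurrences
"draw sailor sailor": 2 occurrences

"drop draw happy" (3 vs 2)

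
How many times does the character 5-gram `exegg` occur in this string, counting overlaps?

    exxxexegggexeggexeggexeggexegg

5

Sliding a length-5 window over the 30 characters (26 positions):
  position 5–9: exegg
  position 11–15: exegg
  position 16–20: exegg
  position 21–25: exegg
  position 26–30: exegg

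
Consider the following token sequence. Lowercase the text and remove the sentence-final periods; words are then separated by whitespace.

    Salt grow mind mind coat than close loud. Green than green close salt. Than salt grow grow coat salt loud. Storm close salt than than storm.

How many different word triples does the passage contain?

26 tokens → 24 trigram windows in total.
Repeated trigrams (each contributes count−1 duplicates):
  close salt than: 2
1 duplicate windows → 24 − 1 = 23 distinct.

23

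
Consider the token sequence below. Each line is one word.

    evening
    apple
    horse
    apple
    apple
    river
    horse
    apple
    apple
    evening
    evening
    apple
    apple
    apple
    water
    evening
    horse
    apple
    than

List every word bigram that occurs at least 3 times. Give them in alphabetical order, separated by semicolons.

apple apple; horse apple

Bigram counts meeting the condition (at least 3 times):
  apple apple: 4
  horse apple: 3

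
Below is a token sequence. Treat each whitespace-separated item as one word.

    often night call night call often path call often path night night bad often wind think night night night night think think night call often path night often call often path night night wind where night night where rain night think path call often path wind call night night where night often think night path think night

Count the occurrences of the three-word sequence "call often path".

Scanning the 55 overlapping trigram windows for "call often path":
  position 5–7: call often path
  position 8–10: call often path
  position 24–26: call often path
  position 29–31: call often path
  position 43–45: call often path

5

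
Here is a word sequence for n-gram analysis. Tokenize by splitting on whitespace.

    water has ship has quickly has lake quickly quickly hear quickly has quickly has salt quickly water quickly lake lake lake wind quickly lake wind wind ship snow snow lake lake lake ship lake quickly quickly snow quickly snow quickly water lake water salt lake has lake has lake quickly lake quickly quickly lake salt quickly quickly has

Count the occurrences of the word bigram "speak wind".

Scanning the 57 overlapping bigram windows for "speak wind":
  (none found)

0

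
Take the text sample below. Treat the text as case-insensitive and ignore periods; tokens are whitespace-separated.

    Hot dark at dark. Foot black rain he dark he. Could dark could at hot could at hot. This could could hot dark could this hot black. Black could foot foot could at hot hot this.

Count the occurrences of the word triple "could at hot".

Scanning the 34 overlapping trigram windows for "could at hot":
  position 13–15: could at hot
  position 16–18: could at hot
  position 32–34: could at hot

3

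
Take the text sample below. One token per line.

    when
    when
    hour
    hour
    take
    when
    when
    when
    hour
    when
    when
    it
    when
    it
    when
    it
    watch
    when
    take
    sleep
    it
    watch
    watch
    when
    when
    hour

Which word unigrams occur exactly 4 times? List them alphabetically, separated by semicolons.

hour; it

Unigram counts meeting the condition (exactly 4 times):
  hour: 4
  it: 4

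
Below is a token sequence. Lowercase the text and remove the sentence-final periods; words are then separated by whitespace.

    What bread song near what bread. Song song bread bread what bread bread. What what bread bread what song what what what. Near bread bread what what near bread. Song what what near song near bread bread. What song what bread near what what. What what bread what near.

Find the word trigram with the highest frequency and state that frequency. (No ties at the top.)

Trigram frequencies (highest first):
  bread bread what: 5
  what what what: 3
  what what near: 3
  what bread song: 2
  what bread bread: 2
  bread what what: 2
  … (24 more, each ≤ 2)

"bread bread what", 5 times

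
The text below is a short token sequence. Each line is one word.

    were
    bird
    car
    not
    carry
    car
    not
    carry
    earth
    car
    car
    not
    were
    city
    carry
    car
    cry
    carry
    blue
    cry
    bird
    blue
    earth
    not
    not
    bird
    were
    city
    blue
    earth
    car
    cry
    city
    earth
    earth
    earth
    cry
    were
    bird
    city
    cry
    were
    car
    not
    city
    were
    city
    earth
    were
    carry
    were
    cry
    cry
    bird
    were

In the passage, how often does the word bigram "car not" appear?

Scanning the 54 overlapping bigram windows for "car not":
  position 3–4: car not
  position 6–7: car not
  position 11–12: car not
  position 43–44: car not

4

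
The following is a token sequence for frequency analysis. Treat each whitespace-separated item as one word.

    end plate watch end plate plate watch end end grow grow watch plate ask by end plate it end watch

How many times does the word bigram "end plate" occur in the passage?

Scanning the 19 overlapping bigram windows for "end plate":
  position 1–2: end plate
  position 4–5: end plate
  position 16–17: end plate

3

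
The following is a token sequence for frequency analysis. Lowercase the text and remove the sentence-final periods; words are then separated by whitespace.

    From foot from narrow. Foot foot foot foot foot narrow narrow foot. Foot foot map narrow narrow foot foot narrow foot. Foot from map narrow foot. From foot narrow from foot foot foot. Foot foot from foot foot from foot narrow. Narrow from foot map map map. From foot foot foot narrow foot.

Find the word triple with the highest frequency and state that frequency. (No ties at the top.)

"foot foot foot", 8 times

Trigram frequencies (highest first):
  foot foot foot: 8
  narrow foot foot: 4
  foot foot narrow: 3
  foot foot from: 3
  foot from foot: 3
  from foot foot: 3
  … (22 more, each ≤ 2)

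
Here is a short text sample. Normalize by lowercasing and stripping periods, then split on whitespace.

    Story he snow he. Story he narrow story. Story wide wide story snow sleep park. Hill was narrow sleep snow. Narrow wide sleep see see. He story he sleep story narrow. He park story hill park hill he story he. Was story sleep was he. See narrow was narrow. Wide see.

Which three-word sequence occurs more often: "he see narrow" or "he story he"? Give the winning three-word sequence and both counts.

"he see narrow": 1 occurrence
"he story he": 3 occurrences

"he story he" (3 vs 1)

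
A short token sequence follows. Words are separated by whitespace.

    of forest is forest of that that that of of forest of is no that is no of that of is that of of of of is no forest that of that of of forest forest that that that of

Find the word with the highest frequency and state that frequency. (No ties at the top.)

"of", 15 times

Unigram frequencies (highest first):
  of: 15
  that: 11
  forest: 6
  is: 5
  no: 3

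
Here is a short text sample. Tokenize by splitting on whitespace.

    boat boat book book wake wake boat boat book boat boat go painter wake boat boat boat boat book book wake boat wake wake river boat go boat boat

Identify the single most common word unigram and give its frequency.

"boat", 14 times

Unigram frequencies (highest first):
  boat: 14
  wake: 6
  book: 5
  go: 2
  painter: 1
  river: 1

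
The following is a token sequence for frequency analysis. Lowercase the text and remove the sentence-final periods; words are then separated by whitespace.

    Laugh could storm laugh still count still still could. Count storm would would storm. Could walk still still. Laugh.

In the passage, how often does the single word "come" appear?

Scanning the 19 tokens for "come":
  (none found)

0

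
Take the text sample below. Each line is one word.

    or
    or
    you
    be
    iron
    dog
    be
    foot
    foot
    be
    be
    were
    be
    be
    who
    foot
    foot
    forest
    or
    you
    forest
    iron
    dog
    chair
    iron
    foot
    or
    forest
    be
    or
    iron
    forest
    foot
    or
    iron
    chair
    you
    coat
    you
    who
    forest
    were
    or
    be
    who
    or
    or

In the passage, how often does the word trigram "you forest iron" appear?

1

Scanning the 45 overlapping trigram windows for "you forest iron":
  position 20–22: you forest iron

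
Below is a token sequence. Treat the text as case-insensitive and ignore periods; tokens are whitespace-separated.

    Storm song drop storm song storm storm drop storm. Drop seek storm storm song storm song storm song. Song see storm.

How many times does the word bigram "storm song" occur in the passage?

Scanning the 20 overlapping bigram windows for "storm song":
  position 1–2: storm song
  position 4–5: storm song
  position 13–14: storm song
  position 15–16: storm song
  position 17–18: storm song

5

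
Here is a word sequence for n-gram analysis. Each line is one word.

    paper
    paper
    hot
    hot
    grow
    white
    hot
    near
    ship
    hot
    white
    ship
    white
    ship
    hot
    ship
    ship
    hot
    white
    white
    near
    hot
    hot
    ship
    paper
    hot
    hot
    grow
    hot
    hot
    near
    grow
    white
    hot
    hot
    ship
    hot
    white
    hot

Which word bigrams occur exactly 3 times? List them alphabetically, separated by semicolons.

hot ship; hot white; white hot

Bigram counts meeting the condition (exactly 3 times):
  hot ship: 3
  hot white: 3
  white hot: 3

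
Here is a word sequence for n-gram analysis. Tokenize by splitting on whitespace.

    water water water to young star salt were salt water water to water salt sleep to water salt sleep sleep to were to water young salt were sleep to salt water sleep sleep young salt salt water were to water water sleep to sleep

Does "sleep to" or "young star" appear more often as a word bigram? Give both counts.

"sleep to" (4 vs 1)

"sleep to": 4 occurrences
"young star": 1 occurrence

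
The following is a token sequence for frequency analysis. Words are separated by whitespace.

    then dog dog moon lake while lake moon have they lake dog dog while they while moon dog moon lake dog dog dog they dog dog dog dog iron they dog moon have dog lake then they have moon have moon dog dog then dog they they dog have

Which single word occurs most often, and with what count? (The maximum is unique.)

"dog", 18 times

Unigram frequencies (highest first):
  dog: 18
  moon: 7
  they: 7
  lake: 5
  have: 5
  then: 3
  … (2 more, each ≤ 3)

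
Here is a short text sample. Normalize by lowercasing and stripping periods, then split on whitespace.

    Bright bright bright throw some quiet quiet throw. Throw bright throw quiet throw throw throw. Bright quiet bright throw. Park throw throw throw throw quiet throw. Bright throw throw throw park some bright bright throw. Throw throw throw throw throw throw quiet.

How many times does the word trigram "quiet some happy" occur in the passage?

Scanning the 40 overlapping trigram windows for "quiet some happy":
  (none found)

0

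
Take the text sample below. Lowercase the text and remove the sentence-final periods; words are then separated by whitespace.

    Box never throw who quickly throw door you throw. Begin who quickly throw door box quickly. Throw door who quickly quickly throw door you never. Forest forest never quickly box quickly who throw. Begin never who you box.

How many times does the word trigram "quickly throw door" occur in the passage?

4

Scanning the 36 overlapping trigram windows for "quickly throw door":
  position 5–7: quickly throw door
  position 12–14: quickly throw door
  position 16–18: quickly throw door
  position 21–23: quickly throw door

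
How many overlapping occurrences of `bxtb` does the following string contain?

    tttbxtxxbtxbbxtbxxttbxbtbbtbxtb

2

Sliding a length-4 window over the 31 characters (28 positions):
  position 13–16: bxtb
  position 28–31: bxtb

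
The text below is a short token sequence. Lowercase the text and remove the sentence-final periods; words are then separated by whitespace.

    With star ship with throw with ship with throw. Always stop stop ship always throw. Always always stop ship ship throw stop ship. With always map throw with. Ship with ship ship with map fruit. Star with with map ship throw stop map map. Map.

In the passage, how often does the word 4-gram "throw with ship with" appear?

Scanning the 42 overlapping 4-gram windows for "throw with ship with":
  position 5–8: throw with ship with
  position 27–30: throw with ship with

2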